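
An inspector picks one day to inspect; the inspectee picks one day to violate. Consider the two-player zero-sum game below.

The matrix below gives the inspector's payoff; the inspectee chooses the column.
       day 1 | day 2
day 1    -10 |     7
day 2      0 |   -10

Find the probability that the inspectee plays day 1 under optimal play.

17/27

Row minima are -10 and -10, so the inspector's maximin is -10; column maxima are 0 and 7, so the inspectee's minimax is 0. These differ, so the equilibrium is in mixed strategies.
Let the inspectee play day 1 with probability q. The inspector is indifferent when −10q + 7(1−q) = −10(1−q), giving q = 17/27.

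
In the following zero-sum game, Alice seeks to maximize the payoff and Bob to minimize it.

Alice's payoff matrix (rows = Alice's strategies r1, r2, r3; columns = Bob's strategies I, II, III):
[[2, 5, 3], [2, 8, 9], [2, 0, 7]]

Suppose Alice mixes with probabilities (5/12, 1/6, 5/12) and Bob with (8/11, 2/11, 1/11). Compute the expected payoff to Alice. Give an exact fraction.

57/22

Against (8/11, 2/11, 1/11), each row's expected payoff is r1: 29/11; r2: 41/11; r3: 23/11.
Taking the (5/12, 1/6, 5/12)-weighted average: (5/12)·(29/11) + (1/6)·(41/11) + (5/12)·(23/11) = 57/22.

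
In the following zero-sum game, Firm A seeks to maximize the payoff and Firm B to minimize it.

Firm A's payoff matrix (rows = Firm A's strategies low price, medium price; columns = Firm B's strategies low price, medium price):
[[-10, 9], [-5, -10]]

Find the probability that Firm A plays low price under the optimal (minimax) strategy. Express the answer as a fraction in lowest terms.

Row minima are -10 and -10, so Firm A's maximin is -10; column maxima are -5 and 9, so Firm B's minimax is -5. These differ, so the equilibrium is in mixed strategies.
Let Firm A play low price with probability p. Firm B is indifferent when −10p − 5(1−p) = 9p − 10(1−p), giving p = 5/24.

5/24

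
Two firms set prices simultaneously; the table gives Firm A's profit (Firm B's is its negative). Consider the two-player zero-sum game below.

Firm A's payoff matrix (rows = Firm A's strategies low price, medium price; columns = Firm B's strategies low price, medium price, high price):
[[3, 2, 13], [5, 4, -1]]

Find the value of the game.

Column low price is strictly dominated by medium price for Firm B (it gives Firm A more in every row).
The remaining 2×2 game on (low price, medium price) × (medium price, high price) has no saddle point. Let Firm A play low price with probability p; indifference gives 2p + 4(1−p) = 13p − (1−p), so p = 5/16.
Similarly Firm B's optimal q on medium price is 7/8, and the value is 2·(7/8) + (13)·(1/8) = 27/8.

27/8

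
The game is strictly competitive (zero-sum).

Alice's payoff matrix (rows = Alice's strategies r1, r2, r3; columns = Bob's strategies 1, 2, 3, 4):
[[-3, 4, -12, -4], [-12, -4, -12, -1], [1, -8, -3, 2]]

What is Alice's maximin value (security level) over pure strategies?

The worst-case payoff for each row is r1: -12, r2: -12, r3: -8.
The best of these is -8.

-8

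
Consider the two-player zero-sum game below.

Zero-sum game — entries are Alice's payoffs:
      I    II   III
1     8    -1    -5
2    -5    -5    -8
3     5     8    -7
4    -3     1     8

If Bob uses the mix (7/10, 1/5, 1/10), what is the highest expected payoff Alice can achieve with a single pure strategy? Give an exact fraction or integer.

1: (8)·(7/10) + (-1)·(1/5) + (-5)·(1/10) = 49/10.
2: (-5)·(7/10) + (-5)·(1/5) + (-8)·(1/10) = -53/10.
3: (5)·(7/10) + (8)·(1/5) + (-7)·(1/10) = 22/5.
4: (-3)·(7/10) + (1)·(1/5) + (8)·(1/10) = -11/10.
The best pure response is 1 with expected payoff 49/10.

49/10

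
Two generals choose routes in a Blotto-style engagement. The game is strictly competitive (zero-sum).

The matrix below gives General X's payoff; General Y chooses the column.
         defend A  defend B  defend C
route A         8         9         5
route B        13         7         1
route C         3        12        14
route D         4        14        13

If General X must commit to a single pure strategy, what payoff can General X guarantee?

The worst-case payoff for each row is route A: 5, route B: 1, route C: 3, route D: 4.
The best of these is 5.

5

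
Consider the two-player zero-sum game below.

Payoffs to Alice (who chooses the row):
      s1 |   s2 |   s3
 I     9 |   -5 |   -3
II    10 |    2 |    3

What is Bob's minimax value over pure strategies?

The worst case (largest entry) in each column is s1: 10, s2: 2, s3: 3.
The best (smallest) of these is 2.

2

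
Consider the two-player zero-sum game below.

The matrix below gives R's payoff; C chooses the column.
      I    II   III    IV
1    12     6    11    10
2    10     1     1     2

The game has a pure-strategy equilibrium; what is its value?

Row minima: 6, 1 → R's maximin is 6.
Column maxima: 12, 6, 11, 10 → C's minimax is 6.
They coincide at (1, II), so the value is 6.

6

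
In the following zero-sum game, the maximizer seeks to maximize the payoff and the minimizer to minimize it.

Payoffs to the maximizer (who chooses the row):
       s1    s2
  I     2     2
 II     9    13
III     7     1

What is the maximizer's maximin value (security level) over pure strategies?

The worst-case payoff for each row is I: 2, II: 9, III: 1.
The best of these is 9.

9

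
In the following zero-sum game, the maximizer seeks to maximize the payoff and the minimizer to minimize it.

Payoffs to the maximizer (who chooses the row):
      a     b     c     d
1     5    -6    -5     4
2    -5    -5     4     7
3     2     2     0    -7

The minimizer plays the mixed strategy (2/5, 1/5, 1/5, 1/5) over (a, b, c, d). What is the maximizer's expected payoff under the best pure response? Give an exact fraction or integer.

3/5

1: (5)·(2/5) + (-6)·(1/5) + (-5)·(1/5) + (4)·(1/5) = 3/5.
2: (-5)·(2/5) + (-5)·(1/5) + (4)·(1/5) + (7)·(1/5) = -4/5.
3: (2)·(2/5) + (2)·(1/5) + (0)·(1/5) + (-7)·(1/5) = -1/5.
The best pure response is 1 with expected payoff 3/5.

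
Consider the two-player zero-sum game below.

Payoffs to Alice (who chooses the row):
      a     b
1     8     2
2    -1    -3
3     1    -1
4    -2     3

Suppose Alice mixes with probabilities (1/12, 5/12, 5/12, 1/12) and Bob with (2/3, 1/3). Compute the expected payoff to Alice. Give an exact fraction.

-1/12

Against (2/3, 1/3), each row's expected payoff is 1: 6; 2: -5/3; 3: 1/3; 4: -1/3.
Taking the (1/12, 5/12, 5/12, 1/12)-weighted average: (1/12)·(6) + (5/12)·(-5/3) + (5/12)·(1/3) + (1/12)·(-1/3) = -1/12.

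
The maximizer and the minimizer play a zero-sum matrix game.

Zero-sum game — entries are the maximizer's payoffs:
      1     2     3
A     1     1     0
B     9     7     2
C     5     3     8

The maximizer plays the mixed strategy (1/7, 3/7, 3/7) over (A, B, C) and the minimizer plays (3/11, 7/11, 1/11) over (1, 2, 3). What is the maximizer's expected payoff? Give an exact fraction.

Against (3/11, 7/11, 1/11), each row's expected payoff is A: 10/11; B: 78/11; C: 4.
Taking the (1/7, 3/7, 3/7)-weighted average: (1/7)·(10/11) + (3/7)·(78/11) + (3/7)·(4) = 376/77.

376/77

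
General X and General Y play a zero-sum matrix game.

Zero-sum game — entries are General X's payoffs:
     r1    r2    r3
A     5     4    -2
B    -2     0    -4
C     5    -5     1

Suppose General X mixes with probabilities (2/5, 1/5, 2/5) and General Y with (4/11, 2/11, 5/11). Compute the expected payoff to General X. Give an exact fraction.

38/55

Against (4/11, 2/11, 5/11), each row's expected payoff is A: 18/11; B: -28/11; C: 15/11.
Taking the (2/5, 1/5, 2/5)-weighted average: (2/5)·(18/11) + (1/5)·(-28/11) + (2/5)·(15/11) = 38/55.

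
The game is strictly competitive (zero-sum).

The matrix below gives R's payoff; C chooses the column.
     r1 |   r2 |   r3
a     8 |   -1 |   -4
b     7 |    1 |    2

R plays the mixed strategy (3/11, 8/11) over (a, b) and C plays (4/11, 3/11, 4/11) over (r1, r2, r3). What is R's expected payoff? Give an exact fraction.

Against (4/11, 3/11, 4/11), each row's expected payoff is a: 13/11; b: 39/11.
Taking the (3/11, 8/11)-weighted average: (3/11)·(13/11) + (8/11)·(39/11) = 351/121.

351/121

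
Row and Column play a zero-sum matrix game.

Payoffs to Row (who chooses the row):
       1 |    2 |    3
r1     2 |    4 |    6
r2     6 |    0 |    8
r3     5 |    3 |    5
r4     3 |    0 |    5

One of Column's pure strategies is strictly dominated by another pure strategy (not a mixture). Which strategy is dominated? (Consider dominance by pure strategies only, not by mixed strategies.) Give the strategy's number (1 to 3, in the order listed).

3

Column prefers columns that give Row less. Compare 3 with 2: 4 < 6, 0 < 8, 3 < 5, 0 < 5.
So 2 strictly dominates 3 for Column; 3 is strictly dominated.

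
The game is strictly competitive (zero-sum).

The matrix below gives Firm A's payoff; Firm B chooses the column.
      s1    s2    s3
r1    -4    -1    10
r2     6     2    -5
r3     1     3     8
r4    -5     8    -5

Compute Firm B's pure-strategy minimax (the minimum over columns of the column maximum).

The worst case (largest entry) in each column is s1: 6, s2: 8, s3: 10.
The best (smallest) of these is 6.

6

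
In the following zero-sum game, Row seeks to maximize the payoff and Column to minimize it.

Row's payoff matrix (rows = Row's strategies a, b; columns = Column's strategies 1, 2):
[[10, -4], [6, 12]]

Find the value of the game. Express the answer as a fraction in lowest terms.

Row minima are -4 and 6, so Row's maximin is 6; column maxima are 10 and 12, so Column's minimax is 10. These differ, so the equilibrium is in mixed strategies.
Let Row play a with probability p. Column is indifferent when 10p + 6(1−p) = −4p + 12(1−p), giving p = 3/10.
Let Column play 1 with probability q. Row is indifferent when 10q − 4(1−q) = 6q + 12(1−q), giving q = 4/5.
The value is 10·(4/5) + (-4)·(1/5) = 36/5.

36/5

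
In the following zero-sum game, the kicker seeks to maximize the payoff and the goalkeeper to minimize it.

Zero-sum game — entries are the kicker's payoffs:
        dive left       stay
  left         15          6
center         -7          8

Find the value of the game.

Row minima are 6 and -7, so the kicker's maximin is 6; column maxima are 15 and 8, so the goalkeeper's minimax is 8. These differ, so the equilibrium is in mixed strategies.
Let the kicker play left with probability p. The goalkeeper is indifferent when 15p − 7(1−p) = 6p + 8(1−p), giving p = 5/8.
Let the goalkeeper play dive left with probability q. The kicker is indifferent when 15q + 6(1−q) = −7q + 8(1−q), giving q = 1/12.
The value is 15·(1/12) + (6)·(11/12) = 27/4.

27/4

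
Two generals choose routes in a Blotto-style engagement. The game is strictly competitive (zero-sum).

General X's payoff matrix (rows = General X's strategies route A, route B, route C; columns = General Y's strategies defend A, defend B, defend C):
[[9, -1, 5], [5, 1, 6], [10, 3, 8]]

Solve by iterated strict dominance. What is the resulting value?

Row route B is strictly dominated by row route C (10>5, 3>1, 8>6); eliminate route B.
Row route A is strictly dominated by row route C (10>9, 3>-1, 8>5); eliminate route A.
Column defend C is strictly dominated by defend B for General Y (3<8); eliminate defend C.
Column defend A is strictly dominated by defend B for General Y (3<10); eliminate defend A.
Only (route C, defend B) remains, with payoff 3.

3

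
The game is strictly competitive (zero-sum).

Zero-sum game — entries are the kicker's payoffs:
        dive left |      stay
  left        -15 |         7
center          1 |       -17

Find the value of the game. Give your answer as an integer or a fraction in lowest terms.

-31/5

Row minima are -15 and -17, so the kicker's maximin is -15; column maxima are 1 and 7, so the goalkeeper's minimax is 1. These differ, so the equilibrium is in mixed strategies.
Let the kicker play left with probability p. The goalkeeper is indifferent when −15p + (1−p) = 7p − 17(1−p), giving p = 9/20.
Let the goalkeeper play dive left with probability q. The kicker is indifferent when −15q + 7(1−q) = q − 17(1−q), giving q = 3/5.
The value is -15·(3/5) + (7)·(2/5) = -31/5.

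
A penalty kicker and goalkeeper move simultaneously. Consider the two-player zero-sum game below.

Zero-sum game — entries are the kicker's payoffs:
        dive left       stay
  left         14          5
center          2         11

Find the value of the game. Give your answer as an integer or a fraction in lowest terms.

8

Row minima are 5 and 2, so the kicker's maximin is 5; column maxima are 14 and 11, so the goalkeeper's minimax is 11. These differ, so the equilibrium is in mixed strategies.
Let the kicker play left with probability p. The goalkeeper is indifferent when 14p + 2(1−p) = 5p + 11(1−p), giving p = 1/2.
Let the goalkeeper play dive left with probability q. The kicker is indifferent when 14q + 5(1−q) = 2q + 11(1−q), giving q = 1/3.
The value is 14·(1/3) + (5)·(2/3) = 8.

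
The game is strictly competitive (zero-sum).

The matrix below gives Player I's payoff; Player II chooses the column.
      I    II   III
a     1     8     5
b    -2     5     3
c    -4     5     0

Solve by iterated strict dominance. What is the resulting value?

1

Column II is strictly dominated by I for Player II (1<8, -2<5, -4<5); eliminate II.
Row b is strictly dominated by row a (1>-2, 5>3); eliminate b.
Column III is strictly dominated by I for Player II (1<5, -4<0); eliminate III.
Row c is strictly dominated by row a (1>-4); eliminate c.
Only (a, I) remains, with payoff 1.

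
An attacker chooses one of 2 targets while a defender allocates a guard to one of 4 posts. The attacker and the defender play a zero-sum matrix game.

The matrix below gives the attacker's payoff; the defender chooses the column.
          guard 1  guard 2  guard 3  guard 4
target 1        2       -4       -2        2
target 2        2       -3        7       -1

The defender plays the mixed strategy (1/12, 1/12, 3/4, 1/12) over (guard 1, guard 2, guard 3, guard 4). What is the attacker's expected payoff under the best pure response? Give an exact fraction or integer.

61/12

target 1: (2)·(1/12) + (-4)·(1/12) + (-2)·(3/4) + (2)·(1/12) = -3/2.
target 2: (2)·(1/12) + (-3)·(1/12) + (7)·(3/4) + (-1)·(1/12) = 61/12.
The best pure response is target 2 with expected payoff 61/12.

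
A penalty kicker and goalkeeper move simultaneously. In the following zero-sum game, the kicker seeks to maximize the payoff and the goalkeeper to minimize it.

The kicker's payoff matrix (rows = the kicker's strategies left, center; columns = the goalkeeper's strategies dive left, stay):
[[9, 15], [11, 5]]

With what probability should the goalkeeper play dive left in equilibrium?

5/6

Row minima are 9 and 5, so the kicker's maximin is 9; column maxima are 11 and 15, so the goalkeeper's minimax is 11. These differ, so the equilibrium is in mixed strategies.
Let the goalkeeper play dive left with probability q. The kicker is indifferent when 9q + 15(1−q) = 11q + 5(1−q), giving q = 5/6.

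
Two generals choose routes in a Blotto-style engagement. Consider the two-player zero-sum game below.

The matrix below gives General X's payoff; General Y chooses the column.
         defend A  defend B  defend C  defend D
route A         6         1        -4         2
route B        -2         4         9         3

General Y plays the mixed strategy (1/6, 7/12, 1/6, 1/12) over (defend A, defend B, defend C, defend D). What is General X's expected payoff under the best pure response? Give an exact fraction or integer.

route A: (6)·(1/6) + (1)·(7/12) + (-4)·(1/6) + (2)·(1/12) = 13/12.
route B: (-2)·(1/6) + (4)·(7/12) + (9)·(1/6) + (3)·(1/12) = 15/4.
The best pure response is route B with expected payoff 15/4.

15/4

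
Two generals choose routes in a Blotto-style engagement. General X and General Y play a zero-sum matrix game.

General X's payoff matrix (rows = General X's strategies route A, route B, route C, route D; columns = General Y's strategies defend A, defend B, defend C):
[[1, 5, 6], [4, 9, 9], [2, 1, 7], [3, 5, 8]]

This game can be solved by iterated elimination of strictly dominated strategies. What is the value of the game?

Row route C is strictly dominated by row route B (4>2, 9>1, 9>7); eliminate route C.
Row route D is strictly dominated by row route B (4>3, 9>5, 9>8); eliminate route D.
Column defend B is strictly dominated by defend A for General Y (1<5, 4<9); eliminate defend B.
Row route A is strictly dominated by row route B (4>1, 9>6); eliminate route A.
Column defend C is strictly dominated by defend A for General Y (4<9); eliminate defend C.
Only (route B, defend A) remains, with payoff 4.

4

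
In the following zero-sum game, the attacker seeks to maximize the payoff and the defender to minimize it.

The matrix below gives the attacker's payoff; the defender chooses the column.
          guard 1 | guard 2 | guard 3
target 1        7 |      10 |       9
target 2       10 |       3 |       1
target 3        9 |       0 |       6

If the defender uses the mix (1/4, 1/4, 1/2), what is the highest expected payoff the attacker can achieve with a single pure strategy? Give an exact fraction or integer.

35/4

target 1: (7)·(1/4) + (10)·(1/4) + (9)·(1/2) = 35/4.
target 2: (10)·(1/4) + (3)·(1/4) + (1)·(1/2) = 15/4.
target 3: (9)·(1/4) + (0)·(1/4) + (6)·(1/2) = 21/4.
The best pure response is target 1 with expected payoff 35/4.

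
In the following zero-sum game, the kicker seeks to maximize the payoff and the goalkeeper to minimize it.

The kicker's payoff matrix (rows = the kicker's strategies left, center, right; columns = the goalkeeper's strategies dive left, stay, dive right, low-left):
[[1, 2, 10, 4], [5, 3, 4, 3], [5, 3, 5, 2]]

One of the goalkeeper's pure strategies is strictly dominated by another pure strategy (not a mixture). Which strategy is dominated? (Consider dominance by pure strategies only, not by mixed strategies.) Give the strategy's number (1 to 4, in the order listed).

3

The goalkeeper prefers columns that give the kicker less. Compare dive right with stay: 2 < 10, 3 < 4, 3 < 5.
So stay strictly dominates dive right for the goalkeeper; dive right is strictly dominated.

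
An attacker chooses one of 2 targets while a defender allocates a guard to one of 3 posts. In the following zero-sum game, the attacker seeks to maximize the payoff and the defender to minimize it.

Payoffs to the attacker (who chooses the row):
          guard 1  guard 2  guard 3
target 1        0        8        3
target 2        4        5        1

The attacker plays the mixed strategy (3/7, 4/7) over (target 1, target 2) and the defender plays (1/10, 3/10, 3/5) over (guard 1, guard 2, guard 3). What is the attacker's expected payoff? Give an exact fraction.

113/35

Against (1/10, 3/10, 3/5), each row's expected payoff is target 1: 21/5; target 2: 5/2.
Taking the (3/7, 4/7)-weighted average: (3/7)·(21/5) + (4/7)·(5/2) = 113/35.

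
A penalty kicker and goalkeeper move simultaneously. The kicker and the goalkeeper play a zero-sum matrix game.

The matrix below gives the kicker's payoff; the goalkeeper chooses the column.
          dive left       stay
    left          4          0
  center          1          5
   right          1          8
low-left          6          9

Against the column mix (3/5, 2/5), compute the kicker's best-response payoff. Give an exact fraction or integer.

left: (4)·(3/5) + (0)·(2/5) = 12/5.
center: (1)·(3/5) + (5)·(2/5) = 13/5.
right: (1)·(3/5) + (8)·(2/5) = 19/5.
low-left: (6)·(3/5) + (9)·(2/5) = 36/5.
The best pure response is low-left with expected payoff 36/5.

36/5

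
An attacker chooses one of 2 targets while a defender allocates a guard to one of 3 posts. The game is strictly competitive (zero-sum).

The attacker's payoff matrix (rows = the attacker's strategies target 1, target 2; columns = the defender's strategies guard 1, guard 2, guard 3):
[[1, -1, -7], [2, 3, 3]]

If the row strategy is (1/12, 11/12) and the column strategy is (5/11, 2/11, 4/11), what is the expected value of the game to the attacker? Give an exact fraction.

283/132

Against (5/11, 2/11, 4/11), each row's expected payoff is target 1: -25/11; target 2: 28/11.
Taking the (1/12, 11/12)-weighted average: (1/12)·(-25/11) + (11/12)·(28/11) = 283/132.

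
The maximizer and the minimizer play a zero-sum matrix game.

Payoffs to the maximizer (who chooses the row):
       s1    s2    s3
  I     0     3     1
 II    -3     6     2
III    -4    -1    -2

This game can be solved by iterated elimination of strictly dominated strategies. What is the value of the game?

0

Column s3 is strictly dominated by s1 for the minimizer (0<1, -3<2, -4<-2); eliminate s3.
Column s2 is strictly dominated by s1 for the minimizer (0<3, -3<6, -4<-1); eliminate s2.
Row III is strictly dominated by row I (0>-4); eliminate III.
Row II is strictly dominated by row I (0>-3); eliminate II.
Only (I, s1) remains, with payoff 0.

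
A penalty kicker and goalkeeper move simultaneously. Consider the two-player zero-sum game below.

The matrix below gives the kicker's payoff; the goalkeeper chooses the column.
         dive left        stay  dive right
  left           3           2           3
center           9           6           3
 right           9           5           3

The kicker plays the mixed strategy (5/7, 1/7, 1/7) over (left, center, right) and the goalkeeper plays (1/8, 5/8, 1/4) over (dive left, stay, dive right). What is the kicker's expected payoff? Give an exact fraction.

45/14

Against (1/8, 5/8, 1/4), each row's expected payoff is left: 19/8; center: 45/8; right: 5.
Taking the (5/7, 1/7, 1/7)-weighted average: (5/7)·(19/8) + (1/7)·(45/8) + (1/7)·(5) = 45/14.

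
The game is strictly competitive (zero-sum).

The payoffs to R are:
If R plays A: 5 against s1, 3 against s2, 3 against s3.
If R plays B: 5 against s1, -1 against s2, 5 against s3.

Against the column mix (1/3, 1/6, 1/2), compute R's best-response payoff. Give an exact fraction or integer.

A: (5)·(1/3) + (3)·(1/6) + (3)·(1/2) = 11/3.
B: (5)·(1/3) + (-1)·(1/6) + (5)·(1/2) = 4.
The best pure response is B with expected payoff 4.

4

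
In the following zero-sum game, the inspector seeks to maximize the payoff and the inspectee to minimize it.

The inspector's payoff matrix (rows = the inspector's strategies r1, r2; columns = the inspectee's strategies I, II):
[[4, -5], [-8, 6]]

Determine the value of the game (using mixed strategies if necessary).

-16/23

Row minima are -5 and -8, so the inspector's maximin is -5; column maxima are 4 and 6, so the inspectee's minimax is 4. These differ, so the equilibrium is in mixed strategies.
Let the inspector play r1 with probability p. The inspectee is indifferent when 4p − 8(1−p) = −5p + 6(1−p), giving p = 14/23.
Let the inspectee play I with probability q. The inspector is indifferent when 4q − 5(1−q) = −8q + 6(1−q), giving q = 11/23.
The value is 4·(11/23) + (-5)·(12/23) = -16/23.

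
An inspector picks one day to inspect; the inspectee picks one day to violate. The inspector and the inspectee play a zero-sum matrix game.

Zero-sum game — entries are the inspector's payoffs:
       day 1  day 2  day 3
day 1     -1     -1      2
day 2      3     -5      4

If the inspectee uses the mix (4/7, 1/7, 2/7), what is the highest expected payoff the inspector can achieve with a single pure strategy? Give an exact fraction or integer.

15/7

day 1: (-1)·(4/7) + (-1)·(1/7) + (2)·(2/7) = -1/7.
day 2: (3)·(4/7) + (-5)·(1/7) + (4)·(2/7) = 15/7.
The best pure response is day 2 with expected payoff 15/7.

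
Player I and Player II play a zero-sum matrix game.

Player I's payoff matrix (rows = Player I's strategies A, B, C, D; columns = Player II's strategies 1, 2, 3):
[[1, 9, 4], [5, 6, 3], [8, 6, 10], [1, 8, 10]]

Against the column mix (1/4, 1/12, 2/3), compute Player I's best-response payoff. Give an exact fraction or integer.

55/6

A: (1)·(1/4) + (9)·(1/12) + (4)·(2/3) = 11/3.
B: (5)·(1/4) + (6)·(1/12) + (3)·(2/3) = 15/4.
C: (8)·(1/4) + (6)·(1/12) + (10)·(2/3) = 55/6.
D: (1)·(1/4) + (8)·(1/12) + (10)·(2/3) = 91/12.
The best pure response is C with expected payoff 55/6.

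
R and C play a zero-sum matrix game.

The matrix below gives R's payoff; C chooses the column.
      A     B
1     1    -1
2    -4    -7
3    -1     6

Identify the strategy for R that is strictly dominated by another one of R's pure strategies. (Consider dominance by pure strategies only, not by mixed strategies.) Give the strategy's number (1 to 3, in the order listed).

2

Compare 2 with 1: 1 > -4, -1 > -7.
So 1 strictly dominates 2 for R; 2 is strictly dominated.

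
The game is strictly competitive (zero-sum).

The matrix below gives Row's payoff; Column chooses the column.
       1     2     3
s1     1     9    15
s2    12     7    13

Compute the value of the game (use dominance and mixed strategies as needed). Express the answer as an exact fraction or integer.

101/13

Column 3 is strictly dominated by 2 for Column (it gives Row more in every row).
The remaining 2×2 game on (s1, s2) × (1, 2) has no saddle point. Let Row play s1 with probability p; indifference gives p + 12(1−p) = 9p + 7(1−p), so p = 5/13.
Similarly Column's optimal q on 1 is 2/13, and the value is 1·(2/13) + (9)·(11/13) = 101/13.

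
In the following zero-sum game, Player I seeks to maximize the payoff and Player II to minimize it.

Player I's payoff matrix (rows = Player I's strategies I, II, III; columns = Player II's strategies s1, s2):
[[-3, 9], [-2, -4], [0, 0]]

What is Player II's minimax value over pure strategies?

The worst case (largest entry) in each column is s1: 0, s2: 9.
The best (smallest) of these is 0.

0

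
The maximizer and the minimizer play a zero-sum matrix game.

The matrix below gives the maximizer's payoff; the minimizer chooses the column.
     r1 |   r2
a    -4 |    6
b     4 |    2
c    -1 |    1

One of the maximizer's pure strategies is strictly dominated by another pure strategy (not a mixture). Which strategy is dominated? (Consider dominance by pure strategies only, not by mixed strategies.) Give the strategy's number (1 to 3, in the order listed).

Compare c with b: 4 > -1, 2 > 1.
So b strictly dominates c for the maximizer; c is strictly dominated.

3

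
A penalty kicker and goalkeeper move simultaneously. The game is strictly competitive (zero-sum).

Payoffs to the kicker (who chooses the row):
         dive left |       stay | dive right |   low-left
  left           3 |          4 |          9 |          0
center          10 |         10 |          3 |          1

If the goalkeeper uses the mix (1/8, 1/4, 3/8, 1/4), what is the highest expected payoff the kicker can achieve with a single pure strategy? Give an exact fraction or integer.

left: (3)·(1/8) + (4)·(1/4) + (9)·(3/8) + (0)·(1/4) = 19/4.
center: (10)·(1/8) + (10)·(1/4) + (3)·(3/8) + (1)·(1/4) = 41/8.
The best pure response is center with expected payoff 41/8.

41/8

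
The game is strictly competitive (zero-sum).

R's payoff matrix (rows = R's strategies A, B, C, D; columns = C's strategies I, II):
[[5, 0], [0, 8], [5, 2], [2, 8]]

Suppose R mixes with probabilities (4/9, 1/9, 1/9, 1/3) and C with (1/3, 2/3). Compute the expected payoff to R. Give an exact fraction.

Against (1/3, 2/3), each row's expected payoff is A: 5/3; B: 16/3; C: 3; D: 6.
Taking the (4/9, 1/9, 1/9, 1/3)-weighted average: (4/9)·(5/3) + (1/9)·(16/3) + (1/9)·(3) + (1/3)·(6) = 11/3.

11/3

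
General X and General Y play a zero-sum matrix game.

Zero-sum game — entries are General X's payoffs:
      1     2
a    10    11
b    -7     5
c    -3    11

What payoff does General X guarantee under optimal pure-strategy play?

10

Row minima: 10, -7, -3 → General X's maximin is 10.
Column maxima: 10, 11 → General Y's minimax is 10.
They coincide at (a, 1), so the value is 10.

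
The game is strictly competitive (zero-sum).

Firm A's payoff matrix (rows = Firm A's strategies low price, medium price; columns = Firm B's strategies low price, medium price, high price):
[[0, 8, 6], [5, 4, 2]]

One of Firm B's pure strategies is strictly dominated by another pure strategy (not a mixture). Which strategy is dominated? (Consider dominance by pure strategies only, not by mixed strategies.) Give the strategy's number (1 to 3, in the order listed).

2

Firm B prefers columns that give Firm A less. Compare medium price with high price: 6 < 8, 2 < 4.
So high price strictly dominates medium price for Firm B; medium price is strictly dominated.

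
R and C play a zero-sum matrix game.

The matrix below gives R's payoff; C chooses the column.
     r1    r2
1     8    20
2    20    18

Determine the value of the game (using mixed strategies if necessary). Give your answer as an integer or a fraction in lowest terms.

Row minima are 8 and 18, so R's maximin is 18; column maxima are 20 and 20, so C's minimax is 20. These differ, so the equilibrium is in mixed strategies.
Let R play 1 with probability p. C is indifferent when 8p + 20(1−p) = 20p + 18(1−p), giving p = 1/7.
Let C play r1 with probability q. R is indifferent when 8q + 20(1−q) = 20q + 18(1−q), giving q = 1/7.
The value is 8·(1/7) + (20)·(6/7) = 128/7.

128/7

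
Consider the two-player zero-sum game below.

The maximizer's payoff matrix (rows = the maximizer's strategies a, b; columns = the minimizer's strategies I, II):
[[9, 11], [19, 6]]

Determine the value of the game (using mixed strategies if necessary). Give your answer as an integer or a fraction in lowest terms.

31/3

Row minima are 9 and 6, so the maximizer's maximin is 9; column maxima are 19 and 11, so the minimizer's minimax is 11. These differ, so the equilibrium is in mixed strategies.
Let the maximizer play a with probability p. The minimizer is indifferent when 9p + 19(1−p) = 11p + 6(1−p), giving p = 13/15.
Let the minimizer play I with probability q. The maximizer is indifferent when 9q + 11(1−q) = 19q + 6(1−q), giving q = 1/3.
The value is 9·(1/3) + (11)·(2/3) = 31/3.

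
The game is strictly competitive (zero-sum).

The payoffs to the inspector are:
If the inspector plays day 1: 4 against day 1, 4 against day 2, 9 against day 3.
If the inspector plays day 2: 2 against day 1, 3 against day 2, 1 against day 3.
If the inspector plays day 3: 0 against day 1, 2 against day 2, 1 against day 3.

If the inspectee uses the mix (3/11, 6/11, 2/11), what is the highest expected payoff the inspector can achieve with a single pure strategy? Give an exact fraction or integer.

day 1: (4)·(3/11) + (4)·(6/11) + (9)·(2/11) = 54/11.
day 2: (2)·(3/11) + (3)·(6/11) + (1)·(2/11) = 26/11.
day 3: (0)·(3/11) + (2)·(6/11) + (1)·(2/11) = 14/11.
The best pure response is day 1 with expected payoff 54/11.

54/11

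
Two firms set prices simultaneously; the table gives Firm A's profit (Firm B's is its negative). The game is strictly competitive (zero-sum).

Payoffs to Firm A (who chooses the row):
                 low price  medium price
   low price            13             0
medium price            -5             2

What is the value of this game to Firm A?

Row minima are 0 and -5, so Firm A's maximin is 0; column maxima are 13 and 2, so Firm B's minimax is 2. These differ, so the equilibrium is in mixed strategies.
Let Firm A play low price with probability p. Firm B is indifferent when 13p − 5(1−p) = 2(1−p), giving p = 7/20.
Let Firm B play low price with probability q. Firm A is indifferent when 13q = −5q + 2(1−q), giving q = 1/10.
The value is 13·(1/10) + (0)·(9/10) = 13/10.

13/10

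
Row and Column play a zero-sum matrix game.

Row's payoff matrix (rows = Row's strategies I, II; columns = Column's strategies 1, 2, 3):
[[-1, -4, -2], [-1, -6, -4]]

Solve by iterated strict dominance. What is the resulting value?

-4

Column 3 is strictly dominated by 2 for Column (-4<-2, -6<-4); eliminate 3.
Column 1 is strictly dominated by 2 for Column (-4<-1, -6<-1); eliminate 1.
Row II is strictly dominated by row I (-4>-6); eliminate II.
Only (I, 2) remains, with payoff -4.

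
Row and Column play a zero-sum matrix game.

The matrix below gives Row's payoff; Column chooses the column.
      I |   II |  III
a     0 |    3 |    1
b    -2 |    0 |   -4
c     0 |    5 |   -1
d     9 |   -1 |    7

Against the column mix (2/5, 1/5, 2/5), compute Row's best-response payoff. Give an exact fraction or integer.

31/5

a: (0)·(2/5) + (3)·(1/5) + (1)·(2/5) = 1.
b: (-2)·(2/5) + (0)·(1/5) + (-4)·(2/5) = -12/5.
c: (0)·(2/5) + (5)·(1/5) + (-1)·(2/5) = 3/5.
d: (9)·(2/5) + (-1)·(1/5) + (7)·(2/5) = 31/5.
The best pure response is d with expected payoff 31/5.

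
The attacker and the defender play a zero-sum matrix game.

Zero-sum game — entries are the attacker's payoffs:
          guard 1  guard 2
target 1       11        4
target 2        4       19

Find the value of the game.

Row minima are 4 and 4, so the attacker's maximin is 4; column maxima are 11 and 19, so the defender's minimax is 11. These differ, so the equilibrium is in mixed strategies.
Let the attacker play target 1 with probability p. The defender is indifferent when 11p + 4(1−p) = 4p + 19(1−p), giving p = 15/22.
Let the defender play guard 1 with probability q. The attacker is indifferent when 11q + 4(1−q) = 4q + 19(1−q), giving q = 15/22.
The value is 11·(15/22) + (4)·(7/22) = 193/22.

193/22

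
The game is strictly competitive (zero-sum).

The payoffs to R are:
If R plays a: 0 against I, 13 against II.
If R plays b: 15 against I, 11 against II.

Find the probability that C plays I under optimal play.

2/17

Row minima are 0 and 11, so R's maximin is 11; column maxima are 15 and 13, so C's minimax is 13. These differ, so the equilibrium is in mixed strategies.
Let C play I with probability q. R is indifferent when 13(1−q) = 15q + 11(1−q), giving q = 2/17.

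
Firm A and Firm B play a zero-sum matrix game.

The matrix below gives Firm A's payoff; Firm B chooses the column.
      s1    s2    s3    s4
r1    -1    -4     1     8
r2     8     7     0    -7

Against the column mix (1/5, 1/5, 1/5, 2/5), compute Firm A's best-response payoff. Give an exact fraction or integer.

12/5

r1: (-1)·(1/5) + (-4)·(1/5) + (1)·(1/5) + (8)·(2/5) = 12/5.
r2: (8)·(1/5) + (7)·(1/5) + (0)·(1/5) + (-7)·(2/5) = 1/5.
The best pure response is r1 with expected payoff 12/5.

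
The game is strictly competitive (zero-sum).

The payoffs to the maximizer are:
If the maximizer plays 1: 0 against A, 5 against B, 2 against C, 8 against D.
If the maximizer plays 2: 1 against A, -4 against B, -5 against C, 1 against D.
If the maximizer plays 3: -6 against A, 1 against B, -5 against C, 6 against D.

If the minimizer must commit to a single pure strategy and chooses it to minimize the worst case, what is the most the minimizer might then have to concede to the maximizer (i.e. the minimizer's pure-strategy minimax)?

The worst case (largest entry) in each column is A: 1, B: 5, C: 2, D: 8.
The best (smallest) of these is 1.

1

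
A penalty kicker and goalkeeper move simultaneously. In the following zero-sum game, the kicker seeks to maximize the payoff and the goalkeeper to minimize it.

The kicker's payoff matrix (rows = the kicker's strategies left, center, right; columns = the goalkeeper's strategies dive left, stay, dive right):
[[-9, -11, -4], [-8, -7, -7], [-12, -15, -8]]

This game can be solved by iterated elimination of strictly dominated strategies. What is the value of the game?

-8

Column dive right is strictly dominated by dive left for the goalkeeper (-9<-4, -8<-7, -12<-8); eliminate dive right.
Row right is strictly dominated by row left (-9>-12, -11>-15); eliminate right.
Row left is strictly dominated by row center (-8>-9, -7>-11); eliminate left.
Column stay is strictly dominated by dive left for the goalkeeper (-8<-7); eliminate stay.
Only (center, dive left) remains, with payoff -8.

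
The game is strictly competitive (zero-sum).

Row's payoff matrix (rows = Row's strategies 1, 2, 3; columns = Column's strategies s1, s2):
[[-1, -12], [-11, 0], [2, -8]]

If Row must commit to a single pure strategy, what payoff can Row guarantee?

The worst-case payoff for each row is 1: -12, 2: -11, 3: -8.
The best of these is -8.

-8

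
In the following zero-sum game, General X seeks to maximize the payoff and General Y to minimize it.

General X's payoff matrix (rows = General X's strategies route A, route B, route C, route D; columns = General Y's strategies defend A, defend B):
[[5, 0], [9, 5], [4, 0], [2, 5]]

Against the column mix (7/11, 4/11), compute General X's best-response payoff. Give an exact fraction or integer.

route A: (5)·(7/11) + (0)·(4/11) = 35/11.
route B: (9)·(7/11) + (5)·(4/11) = 83/11.
route C: (4)·(7/11) + (0)·(4/11) = 28/11.
route D: (2)·(7/11) + (5)·(4/11) = 34/11.
The best pure response is route B with expected payoff 83/11.

83/11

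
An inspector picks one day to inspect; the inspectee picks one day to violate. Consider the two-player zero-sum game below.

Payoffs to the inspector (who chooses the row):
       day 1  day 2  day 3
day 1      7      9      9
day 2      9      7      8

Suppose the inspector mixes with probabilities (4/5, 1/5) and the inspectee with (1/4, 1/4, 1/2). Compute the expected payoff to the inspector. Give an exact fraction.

Against (1/4, 1/4, 1/2), each row's expected payoff is day 1: 17/2; day 2: 8.
Taking the (4/5, 1/5)-weighted average: (4/5)·(17/2) + (1/5)·(8) = 42/5.

42/5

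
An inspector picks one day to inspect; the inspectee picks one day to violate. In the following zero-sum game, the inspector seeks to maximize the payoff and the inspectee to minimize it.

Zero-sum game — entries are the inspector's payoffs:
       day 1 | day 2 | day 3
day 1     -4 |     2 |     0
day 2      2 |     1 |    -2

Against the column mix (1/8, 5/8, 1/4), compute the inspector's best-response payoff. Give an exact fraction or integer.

day 1: (-4)·(1/8) + (2)·(5/8) + (0)·(1/4) = 3/4.
day 2: (2)·(1/8) + (1)·(5/8) + (-2)·(1/4) = 3/8.
The best pure response is day 1 with expected payoff 3/4.

3/4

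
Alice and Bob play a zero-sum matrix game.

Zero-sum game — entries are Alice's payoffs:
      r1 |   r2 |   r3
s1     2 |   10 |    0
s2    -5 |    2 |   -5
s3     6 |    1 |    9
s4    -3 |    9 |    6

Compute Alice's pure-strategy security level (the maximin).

The worst-case payoff for each row is s1: 0, s2: -5, s3: 1, s4: -3.
The best of these is 1.

1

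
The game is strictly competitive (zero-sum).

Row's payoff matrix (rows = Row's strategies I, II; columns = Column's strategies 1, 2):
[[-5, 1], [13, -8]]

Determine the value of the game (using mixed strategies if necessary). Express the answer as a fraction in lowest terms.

-1

Row minima are -5 and -8, so Row's maximin is -5; column maxima are 13 and 1, so Column's minimax is 1. These differ, so the equilibrium is in mixed strategies.
Let Row play I with probability p. Column is indifferent when −5p + 13(1−p) = p − 8(1−p), giving p = 7/9.
Let Column play 1 with probability q. Row is indifferent when −5q + (1−q) = 13q − 8(1−q), giving q = 1/3.
The value is -5·(1/3) + (1)·(2/3) = -1.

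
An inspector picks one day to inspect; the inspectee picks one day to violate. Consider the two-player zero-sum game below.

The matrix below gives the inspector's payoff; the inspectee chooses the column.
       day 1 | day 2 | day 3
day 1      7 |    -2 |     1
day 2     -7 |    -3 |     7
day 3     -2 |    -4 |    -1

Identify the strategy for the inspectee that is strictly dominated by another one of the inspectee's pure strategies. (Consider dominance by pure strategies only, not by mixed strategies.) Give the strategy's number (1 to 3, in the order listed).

3

The inspectee prefers columns that give the inspector less. Compare day 3 with day 2: -2 < 1, -3 < 7, -4 < -1.
So day 2 strictly dominates day 3 for the inspectee; day 3 is strictly dominated.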